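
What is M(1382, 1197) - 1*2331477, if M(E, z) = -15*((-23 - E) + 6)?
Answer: -2310492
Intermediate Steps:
M(E, z) = 255 + 15*E (M(E, z) = -15*(-17 - E) = 255 + 15*E)
M(1382, 1197) - 1*2331477 = (255 + 15*1382) - 1*2331477 = (255 + 20730) - 2331477 = 20985 - 2331477 = -2310492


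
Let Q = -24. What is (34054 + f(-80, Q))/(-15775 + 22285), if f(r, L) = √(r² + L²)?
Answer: 17027/3255 + 4*√109/3255 ≈ 5.2439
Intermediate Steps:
f(r, L) = √(L² + r²)
(34054 + f(-80, Q))/(-15775 + 22285) = (34054 + √((-24)² + (-80)²))/(-15775 + 22285) = (34054 + √(576 + 6400))/6510 = (34054 + √6976)*(1/6510) = (34054 + 8*√109)*(1/6510) = 17027/3255 + 4*√109/3255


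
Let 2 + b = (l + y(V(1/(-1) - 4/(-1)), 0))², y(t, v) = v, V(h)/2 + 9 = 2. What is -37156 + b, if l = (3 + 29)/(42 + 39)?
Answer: -243792614/6561 ≈ -37158.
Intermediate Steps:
V(h) = -14 (V(h) = -18 + 2*2 = -18 + 4 = -14)
l = 32/81 ≈ 0.39506
b = -12098/6561 (b = -2 + (32/81 + 0)² = -2 + (32/81)² = -2 + 1024/6561 = -12098/6561 ≈ -1.8439)
-37156 + b = -37156 - 12098/6561 = -243792614/6561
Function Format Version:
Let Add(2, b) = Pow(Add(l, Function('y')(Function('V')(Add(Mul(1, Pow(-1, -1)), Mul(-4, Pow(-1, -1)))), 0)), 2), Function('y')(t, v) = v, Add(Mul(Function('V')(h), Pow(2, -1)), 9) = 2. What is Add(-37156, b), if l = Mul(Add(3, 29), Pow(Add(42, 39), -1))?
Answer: Rational(-243792614, 6561) ≈ -37158.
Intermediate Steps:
Function('V')(h) = -14 (Function('V')(h) = Add(-18, Mul(2, 2)) = Add(-18, 4) = -14)
l = Rational(32, 81) (l = Mul(32, Pow(81, -1)) = Mul(32, Rational(1, 81)) = Rational(32, 81) ≈ 0.39506)
b = Rational(-12098, 6561) (b = Add(-2, Pow(Add(Rational(32, 81), 0), 2)) = Add(-2, Pow(Rational(32, 81), 2)) = Add(-2, Rational(1024, 6561)) = Rational(-12098, 6561) ≈ -1.8439)
Add(-37156, b) = Add(-37156, Rational(-12098, 6561)) = Rational(-243792614, 6561)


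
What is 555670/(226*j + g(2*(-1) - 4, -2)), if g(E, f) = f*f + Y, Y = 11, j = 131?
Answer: 555670/29621 ≈ 18.759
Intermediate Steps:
g(E, f) = 11 + f² (g(E, f) = f*f + 11 = f² + 11 = 11 + f²)
555670/(226*j + g(2*(-1) - 4, -2)) = 555670/(226*131 + (11 + (-2)²)) = 555670/(29606 + (11 + 4)) = 555670/(29606 + 15) = 555670/29621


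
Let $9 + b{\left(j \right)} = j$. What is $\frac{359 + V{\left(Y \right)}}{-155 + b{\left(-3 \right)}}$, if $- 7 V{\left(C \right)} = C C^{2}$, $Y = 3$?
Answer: $- \frac{2486}{1169} \approx -2.1266$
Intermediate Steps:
$b{\left(j \right)} = -9 + j$
$V{\left(C \right)} = - \frac{C^{3}}{7}$ ($V{\left(C \right)} = - \frac{C C^{2}}{7} = - \frac{C^{3}}{7}$)
$\frac{359 + V{\left(Y \right)}}{-155 + b{\left(-3 \right)}} = \frac{359 - \frac{3^{3}}{7}}{-155 - 12} = \frac{359 - \frac{27}{7}}{-155 - 12} = \frac{359 - \frac{27}{7}}{-167} = \frac{2486}{7} \left(- \frac{1}{167}\right) = - \frac{2486}{1169}$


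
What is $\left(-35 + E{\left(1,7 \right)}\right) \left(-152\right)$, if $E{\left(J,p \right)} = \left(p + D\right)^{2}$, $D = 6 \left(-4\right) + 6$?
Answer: $-13072$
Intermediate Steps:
$D = -18$ ($D = -24 + 6 = -18$)
$E{\left(J,p \right)} = \left(-18 + p\right)^{2}$ ($E{\left(J,p \right)} = \left(p - 18\right)^{2} = \left(-18 + p\right)^{2}$)
$\left(-35 + E{\left(1,7 \right)}\right) \left(-152\right) = \left(-35 + \left(-18 + 7\right)^{2}\right) \left(-152\right) = \left(-35 + \left(-11\right)^{2}\right) \left(-152\right) = \left(-35 + 121\right) \left(-152\right) = 86 \left(-152\right) = -13072$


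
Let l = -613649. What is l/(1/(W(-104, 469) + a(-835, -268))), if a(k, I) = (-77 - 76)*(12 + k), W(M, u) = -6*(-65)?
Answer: -77509391541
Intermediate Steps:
W(M, u) = 390
a(k, I) = -1836 - 153*k (a(k, I) = -153*(12 + k) = -1836 - 153*k)
l/(1/(W(-104, 469) + a(-835, -268))) = -(-887336454 + 78396727995) = -613649/(1/(390 + (-1836 + 127755))) = -613649/(1/(390 + 125919)) = -613649/(1/126309) = -613649/1/126309 = -613649*126309 = -77509391541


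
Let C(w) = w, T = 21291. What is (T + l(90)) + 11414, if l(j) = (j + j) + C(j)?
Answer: 32975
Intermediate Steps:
l(j) = 3*j (l(j) = (j + j) + j = 2*j + j = 3*j)
(T + l(90)) + 11414 = (21291 + 3*90) + 11414 = (21291 + 270) + 11414 = 21561 + 11414 = 32975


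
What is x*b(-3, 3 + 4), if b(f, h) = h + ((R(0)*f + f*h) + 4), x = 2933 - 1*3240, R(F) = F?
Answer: 3070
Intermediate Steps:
x = -307 (x = 2933 - 3240 = -307)
b(f, h) = 4 + h + f*h (b(f, h) = h + ((0*f + f*h) + 4) = h + ((0 + f*h) + 4) = h + (f*h + 4) = h + (4 + f*h) = 4 + h + f*h)
x*b(-3, 3 + 4) = -307*(4 + (3 + 4) - 3*(3 + 4)) = -307*(4 + 7 - 3*7) = -307*(4 + 7 - 21) = -307*(-10) = 3070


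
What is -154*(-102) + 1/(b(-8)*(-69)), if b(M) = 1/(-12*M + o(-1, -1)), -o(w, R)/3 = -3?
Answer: 361249/23 ≈ 15706.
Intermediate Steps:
o(w, R) = 9 (o(w, R) = -3*(-3) = 9)
b(M) = 1/(9 - 12*M) (b(M) = 1/(-12*M + 9) = 1/(9 - 12*M))
-154*(-102) + 1/(b(-8)*(-69)) = -154*(-102) + 1/(-1/(-9 + 12*(-8))*(-69)) = 15708 - 1/69/(-1/(-9 - 96)) = 15708 - 1/69/(-1/(-105)) = 15708 - 1/69/(-1*(-1/105)) = 15708 - 1/69/(1/105) = 15708 + 105*(-1/69) = 15708 - 35/23 = 361249/23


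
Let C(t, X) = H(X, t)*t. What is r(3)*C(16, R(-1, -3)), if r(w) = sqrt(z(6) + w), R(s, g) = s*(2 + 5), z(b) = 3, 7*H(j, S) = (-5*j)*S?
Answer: 1280*sqrt(6) ≈ 3135.3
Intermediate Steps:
H(j, S) = -5*S*j/7 (H(j, S) = ((-5*j)*S)/7 = (-5*S*j)/7 = -5*S*j/7)
R(s, g) = 7*s (R(s, g) = s*7 = 7*s)
C(t, X) = -5*X*t**2/7 (C(t, X) = (-5*t*X/7)*t = (-5*X*t/7)*t = -5*X*t**2/7)
r(w) = sqrt(3 + w)
r(3)*C(16, R(-1, -3)) = sqrt(3 + 3)*(-5/7*7*(-1)*16**2) = sqrt(6)*(-5/7*(-7)*256) = sqrt(6)*1280 = 1280*sqrt(6)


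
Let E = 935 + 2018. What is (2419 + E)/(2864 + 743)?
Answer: 5372/3607 ≈ 1.4893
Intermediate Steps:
E = 2953
(2419 + E)/(2864 + 743) = (2419 + 2953)/(2864 + 743) = 5372/3607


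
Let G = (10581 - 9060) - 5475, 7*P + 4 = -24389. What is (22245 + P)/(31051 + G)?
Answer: 131322/189679 ≈ 0.69234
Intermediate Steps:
P = -24393/7 (P = -4/7 + (1/7)*(-24389) = -4/7 - 24389/7 = -24393/7 ≈ -3484.7)
G = -3954 (G = 1521 - 5475 = -3954)
(22245 + P)/(31051 + G) = (22245 - 24393/7)/(31051 - 3954) = (131322/7)/27097 = (131322/7)*(1/27097) = 131322/189679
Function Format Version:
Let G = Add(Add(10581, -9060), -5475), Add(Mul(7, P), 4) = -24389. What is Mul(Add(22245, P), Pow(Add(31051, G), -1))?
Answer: Rational(131322, 189679) ≈ 0.69234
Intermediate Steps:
P = Rational(-24393, 7) (P = Add(Rational(-4, 7), Mul(Rational(1, 7), -24389)) = Add(Rational(-4, 7), Rational(-24389, 7)) = Rational(-24393, 7) ≈ -3484.7)
G = -3954 (G = Add(1521, -5475) = -3954)
Mul(Add(22245, P), Pow(Add(31051, G), -1)) = Mul(Add(22245, Rational(-24393, 7)), Pow(Add(31051, -3954), -1)) = Mul(Rational(131322, 7), Pow(27097, -1)) = Mul(Rational(131322, 7), Rational(1, 27097)) = Rational(131322, 189679)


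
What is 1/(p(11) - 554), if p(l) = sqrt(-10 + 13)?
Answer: -554/306913 - sqrt(3)/306913 ≈ -0.0018107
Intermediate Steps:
p(l) = sqrt(3)
1/(p(11) - 554) = 1/(sqrt(3) - 554) = 1/(-554 + sqrt(3))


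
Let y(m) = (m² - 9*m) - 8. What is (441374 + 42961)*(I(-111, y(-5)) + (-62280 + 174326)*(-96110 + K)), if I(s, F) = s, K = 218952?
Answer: 6666364961362035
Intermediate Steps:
y(m) = -8 + m² - 9*m
(441374 + 42961)*(I(-111, y(-5)) + (-62280 + 174326)*(-96110 + K)) = (441374 + 42961)*(-111 + (-62280 + 174326)*(-96110 + 218952)) = 484335*(-111 + 112046*122842) = 484335*(-111 + 13763954732) = 484335*13763954621 = 6666364961362035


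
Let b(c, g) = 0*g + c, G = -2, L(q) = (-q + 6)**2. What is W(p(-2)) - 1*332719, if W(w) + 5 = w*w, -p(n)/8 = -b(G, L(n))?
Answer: -332468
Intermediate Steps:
L(q) = (6 - q)**2
b(c, g) = c (b(c, g) = 0 + c = c)
p(n) = -16 (p(n) = -(-8)*(-2) = -8*2 = -16)
W(w) = -5 + w**2 (W(w) = -5 + w*w = -5 + w**2)
W(p(-2)) - 1*332719 = (-5 + (-16)**2) - 1*332719 = (-5 + 256) - 332719 = 251 - 332719 = -332468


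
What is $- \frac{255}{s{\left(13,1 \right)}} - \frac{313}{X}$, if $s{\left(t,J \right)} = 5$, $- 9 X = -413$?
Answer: $- \frac{23880}{413} \approx -57.821$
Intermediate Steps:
$X = \frac{413}{9}$ ($X = \left(- \frac{1}{9}\right) \left(-413\right) = \frac{413}{9} \approx 45.889$)
$- \frac{255}{s{\left(13,1 \right)}} - \frac{313}{X} = - \frac{255}{5} - \frac{313}{\frac{413}{9}} = \left(-255\right) \frac{1}{5} - \frac{2817}{413} = -51 - \frac{2817}{413} = - \frac{23880}{413}$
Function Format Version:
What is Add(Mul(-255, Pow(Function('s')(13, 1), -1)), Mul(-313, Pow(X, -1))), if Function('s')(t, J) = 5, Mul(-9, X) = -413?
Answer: Rational(-23880, 413) ≈ -57.821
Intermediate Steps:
X = Rational(413, 9) (X = Mul(Rational(-1, 9), -413) = Rational(413, 9) ≈ 45.889)
Add(Mul(-255, Pow(Function('s')(13, 1), -1)), Mul(-313, Pow(X, -1))) = Add(Mul(-255, Pow(5, -1)), Mul(-313, Pow(Rational(413, 9), -1))) = Add(Mul(-255, Rational(1, 5)), Mul(-313, Rational(9, 413))) = Add(-51, Rational(-2817, 413)) = Rational(-23880, 413)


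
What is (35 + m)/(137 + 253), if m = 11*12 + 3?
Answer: 17/39 ≈ 0.43590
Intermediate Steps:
m = 135 (m = 132 + 3 = 135)
(35 + m)/(137 + 253) = (35 + 135)/(137 + 253) = 170/390 = 170*(1/390) = 17/39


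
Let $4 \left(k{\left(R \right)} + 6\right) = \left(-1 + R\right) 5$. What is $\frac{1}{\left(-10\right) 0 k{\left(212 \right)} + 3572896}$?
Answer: $\frac{1}{3572896} \approx 2.7989 \cdot 10^{-7}$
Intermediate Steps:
$k{\left(R \right)} = - \frac{29}{4} + \frac{5 R}{4}$ ($k{\left(R \right)} = -6 + \frac{\left(-1 + R\right) 5}{4} = -6 + \frac{-5 + 5 R}{4} = -6 + \left(- \frac{5}{4} + \frac{5 R}{4}\right) = - \frac{29}{4} + \frac{5 R}{4}$)
$\frac{1}{\left(-10\right) 0 k{\left(212 \right)} + 3572896} = \frac{1}{\left(-10\right) 0 \left(- \frac{29}{4} + \frac{5}{4} \cdot 212\right) + 3572896} = \frac{1}{0 \left(- \frac{29}{4} + 265\right) + 3572896} = \frac{1}{0 \cdot \frac{1031}{4} + 3572896} = \frac{1}{0 + 3572896} = \frac{1}{3572896}$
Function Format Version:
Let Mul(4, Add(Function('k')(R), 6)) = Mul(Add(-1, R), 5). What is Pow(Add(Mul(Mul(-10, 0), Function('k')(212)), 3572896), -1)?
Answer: Rational(1, 3572896) ≈ 2.7989e-7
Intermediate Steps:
Function('k')(R) = Add(Rational(-29, 4), Mul(Rational(5, 4), R)) (Function('k')(R) = Add(-6, Mul(Rational(1, 4), Mul(Add(-1, R), 5))) = Add(-6, Mul(Rational(1, 4), Add(-5, Mul(5, R)))) = Add(-6, Add(Rational(-5, 4), Mul(Rational(5, 4), R))) = Add(Rational(-29, 4), Mul(Rational(5, 4), R)))
Pow(Add(Mul(Mul(-10, 0), Function('k')(212)), 3572896), -1) = Pow(Add(Mul(Mul(-10, 0), Add(Rational(-29, 4), Mul(Rational(5, 4), 212))), 3572896), -1) = Pow(Add(Mul(0, Add(Rational(-29, 4), 265)), 3572896), -1) = Pow(Add(Mul(0, Rational(1031, 4)), 3572896), -1) = Pow(Add(0, 3572896), -1) = Pow(3572896, -1) = Rational(1, 3572896)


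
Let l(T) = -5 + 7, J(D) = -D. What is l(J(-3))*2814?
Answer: 5628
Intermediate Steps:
l(T) = 2
l(J(-3))*2814 = 2*2814 = 5628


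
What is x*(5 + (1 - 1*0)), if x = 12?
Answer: 72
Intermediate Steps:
x*(5 + (1 - 1*0)) = 12*(5 + (1 - 1*0)) = 12*(5 + (1 + 0)) = 12*(5 + 1) = 12*6 = 72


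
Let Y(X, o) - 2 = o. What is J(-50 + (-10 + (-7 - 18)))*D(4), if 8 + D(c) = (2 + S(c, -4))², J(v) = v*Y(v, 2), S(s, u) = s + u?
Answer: 1360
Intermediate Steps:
Y(X, o) = 2 + o
J(v) = 4*v (J(v) = v*(2 + 2) = v*4 = 4*v)
D(c) = -8 + (-2 + c)² (D(c) = -8 + (2 + (c - 4))² = -8 + (2 + (-4 + c))² = -8 + (-2 + c)²)
J(-50 + (-10 + (-7 - 18)))*D(4) = (4*(-50 + (-10 + (-7 - 18))))*(-8 + (-2 + 4)²) = (4*(-50 + (-10 - 25)))*(-8 + 2²) = (4*(-50 - 35))*(-8 + 4) = (4*(-85))*(-4) = -340*(-4) = 1360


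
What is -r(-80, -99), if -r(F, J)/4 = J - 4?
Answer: -412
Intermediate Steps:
r(F, J) = 16 - 4*J (r(F, J) = -4*(J - 4) = -4*(-4 + J) = 16 - 4*J)
-r(-80, -99) = -(16 - 4*(-99)) = -(16 + 396) = -1*412 = -412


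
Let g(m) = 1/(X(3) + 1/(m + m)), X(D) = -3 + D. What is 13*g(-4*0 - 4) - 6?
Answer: -110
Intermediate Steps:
g(m) = 2*m (g(m) = 1/((-3 + 3) + 1/(m + m)) = 1/(0 + 1/(2*m)) = 1/(1/(2*m)) = 2*m)
13*g(-4*0 - 4) - 6 = 13*(2*(-4*0 - 4)) - 6 = 13*(2*(0 - 4)) - 6 = 13*(2*(-4)) - 6 = 13*(-8) - 6 = -104 - 6 = -110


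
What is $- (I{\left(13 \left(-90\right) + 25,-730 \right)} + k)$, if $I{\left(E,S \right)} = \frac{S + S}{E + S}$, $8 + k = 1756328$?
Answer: $- \frac{658620292}{375} \approx -1.7563 \cdot 10^{6}$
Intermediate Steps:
$k = 1756320$ ($k = -8 + 1756328 = 1756320$)
$I{\left(E,S \right)} = \frac{2 S}{E + S}$
$- (I{\left(13 \left(-90\right) + 25,-730 \right)} + k) = - (2 \left(-730\right) \frac{1}{\left(13 \left(-90\right) + 25\right) - 730} + 1756320) = - (2 \left(-730\right) \frac{1}{\left(-1170 + 25\right) - 730} + 1756320) = - (2 \left(-730\right) \frac{1}{-1145 - 730} + 1756320) = - (2 \left(-730\right) \frac{1}{-1875} + 1756320) = - (2 \left(-730\right) \left(- \frac{1}{1875}\right) + 1756320) = - (\frac{292}{375} + 1756320) = \left(-1\right) \frac{658620292}{375} = - \frac{658620292}{375}$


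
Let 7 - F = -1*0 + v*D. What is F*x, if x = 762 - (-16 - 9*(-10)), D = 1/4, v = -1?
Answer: 4988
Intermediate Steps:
D = ¼ ≈ 0.25000
F = 29/4 (F = 7 - (-1*0 - 1*¼) = 7 - (0 - ¼) = 7 - 1*(-¼) = 7 + ¼ = 29/4 ≈ 7.2500)
x = 688 (x = 762 - (-16 + 90) = 762 - 1*74 = 762 - 74 = 688)
F*x = (29/4)*688 = 4988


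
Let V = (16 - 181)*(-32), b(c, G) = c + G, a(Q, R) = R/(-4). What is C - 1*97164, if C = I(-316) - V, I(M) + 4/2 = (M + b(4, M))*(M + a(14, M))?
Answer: 46390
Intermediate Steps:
a(Q, R) = -R/4 (a(Q, R) = R*(-1/4) = -R/4)
b(c, G) = G + c
I(M) = -2 + 3*M*(4 + 2*M)/4 (I(M) = -2 + (M + (M + 4))*(M - M/4) = -2 + (M + (4 + M))*(3*M/4) = -2 + (4 + 2*M)*(3*M/4) = -2 + 3*M*(4 + 2*M)/4)
V = 5280 (V = -165*(-32) = 5280)
C = 143554 (C = (-2 + 3*(-316) + (3/2)*(-316)**2) - 1*5280 = (-2 - 948 + (3/2)*99856) - 5280 = (-2 - 948 + 149784) - 5280 = 148834 - 5280 = 143554)
C - 1*97164 = 143554 - 1*97164 = 143554 - 97164 = 46390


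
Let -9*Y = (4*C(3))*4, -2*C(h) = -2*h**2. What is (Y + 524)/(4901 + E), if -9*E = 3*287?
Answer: 381/3604 ≈ 0.10572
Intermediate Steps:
C(h) = h**2 (C(h) = -(-1)*h**2 = h**2)
Y = -16 (Y = -4*3**2*4/9 = -4*9*4/9 = -4*4 = -1/9*144 = -16)
E = -287/3 ≈ -95.667
(Y + 524)/(4901 + E) = (-16 + 524)/(4901 - 287/3) = 508/(14416/3) = 508*(3/14416) = 381/3604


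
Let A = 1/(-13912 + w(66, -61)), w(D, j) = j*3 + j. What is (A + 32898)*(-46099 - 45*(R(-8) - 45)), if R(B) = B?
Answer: -10178894229559/7078 ≈ -1.4381e+9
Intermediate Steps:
w(D, j) = 4*j (w(D, j) = 3*j + j = 4*j)
A = -1/14156 (A = 1/(-13912 + 4*(-61)) = 1/(-13912 - 244) = 1/(-14156) = -1/14156 ≈ -7.0641e-5)
(A + 32898)*(-46099 - 45*(R(-8) - 45)) = (-1/14156 + 32898)*(-46099 - 45*(-8 - 45)) = 465704087*(-46099 - 45*(-53))/14156 = 465704087*(-46099 + 2385)/14156 = (465704087/14156)*(-43714) = -10178894229559/7078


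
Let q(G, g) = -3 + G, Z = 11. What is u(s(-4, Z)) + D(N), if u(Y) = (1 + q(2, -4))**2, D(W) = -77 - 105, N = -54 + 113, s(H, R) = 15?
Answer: -182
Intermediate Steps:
N = 59
D(W) = -182
u(Y) = 0 (u(Y) = (1 + (-3 + 2))**2 = (1 - 1)**2 = 0**2 = 0)
u(s(-4, Z)) + D(N) = 0 - 182 = -182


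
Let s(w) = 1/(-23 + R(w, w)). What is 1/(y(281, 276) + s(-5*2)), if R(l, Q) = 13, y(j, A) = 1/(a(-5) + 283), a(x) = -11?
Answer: -1360/131 ≈ -10.382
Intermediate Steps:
y(j, A) = 1/272 (y(j, A) = 1/(-11 + 283) = 1/272)
s(w) = -⅒ (s(w) = 1/(-23 + 13) = 1/(-10) = -⅒)
1/(y(281, 276) + s(-5*2)) = 1/(1/272 - ⅒) = 1/(-131/1360) = -1360/131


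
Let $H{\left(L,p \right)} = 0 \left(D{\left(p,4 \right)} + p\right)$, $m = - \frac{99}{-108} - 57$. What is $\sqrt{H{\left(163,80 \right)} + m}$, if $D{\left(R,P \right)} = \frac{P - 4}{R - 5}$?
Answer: $\frac{i \sqrt{2019}}{6} \approx 7.4889 i$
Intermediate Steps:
$D{\left(R,P \right)} = \frac{-4 + P}{-5 + R}$
$m = - \frac{673}{12}$ ($m = \left(-99\right) \left(- \frac{1}{108}\right) - 57 = \frac{11}{12} - 57 = - \frac{673}{12} \approx -56.083$)
$H{\left(L,p \right)} = 0$ ($H{\left(L,p \right)} = 0 \left(\frac{-4 + 4}{-5 + p} + p\right) = 0 \left(\frac{1}{-5 + p} 0 + p\right) = 0 \left(0 + p\right) = 0 p = 0$)
$\sqrt{H{\left(163,80 \right)} + m} = \sqrt{0 - \frac{673}{12}} = \sqrt{- \frac{673}{12}} = \frac{i \sqrt{2019}}{6}$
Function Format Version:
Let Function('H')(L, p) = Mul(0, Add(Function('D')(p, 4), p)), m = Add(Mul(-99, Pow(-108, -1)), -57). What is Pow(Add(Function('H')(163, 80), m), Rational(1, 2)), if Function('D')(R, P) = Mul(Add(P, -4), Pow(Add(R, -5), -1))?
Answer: Mul(Rational(1, 6), I, Pow(2019, Rational(1, 2))) ≈ Mul(7.4889, I)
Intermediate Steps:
Function('D')(R, P) = Mul(Pow(Add(-5, R), -1), Add(-4, P)) (Function('D')(R, P) = Mul(Add(-4, P), Pow(Add(-5, R), -1)) = Mul(Pow(Add(-5, R), -1), Add(-4, P)))
m = Rational(-673, 12) (m = Add(Mul(-99, Rational(-1, 108)), -57) = Add(Rational(11, 12), -57) = Rational(-673, 12) ≈ -56.083)
Function('H')(L, p) = 0 (Function('H')(L, p) = Mul(0, Add(Mul(Pow(Add(-5, p), -1), Add(-4, 4)), p)) = Mul(0, Add(Mul(Pow(Add(-5, p), -1), 0), p)) = Mul(0, Add(0, p)) = Mul(0, p) = 0)
Pow(Add(Function('H')(163, 80), m), Rational(1, 2)) = Pow(Add(0, Rational(-673, 12)), Rational(1, 2)) = Pow(Rational(-673, 12), Rational(1, 2)) = Mul(Rational(1, 6), I, Pow(2019, Rational(1, 2)))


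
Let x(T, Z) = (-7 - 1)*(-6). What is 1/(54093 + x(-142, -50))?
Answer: 1/54141 ≈ 1.8470e-5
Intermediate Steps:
x(T, Z) = 48 (x(T, Z) = -8*(-6) = 48)
1/(54093 + x(-142, -50)) = 1/(54093 + 48) = 1/54141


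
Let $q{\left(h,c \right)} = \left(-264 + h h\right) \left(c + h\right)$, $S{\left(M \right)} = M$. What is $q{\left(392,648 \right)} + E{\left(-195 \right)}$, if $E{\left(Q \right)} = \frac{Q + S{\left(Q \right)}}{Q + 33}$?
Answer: $\frac{4307472065}{27} \approx 1.5954 \cdot 10^{8}$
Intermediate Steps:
$E{\left(Q \right)} = \frac{2 Q}{33 + Q}$ ($E{\left(Q \right)} = \frac{Q + Q}{Q + 33} = \frac{2 Q}{33 + Q}$)
$q{\left(h,c \right)} = \left(-264 + h^{2}\right) \left(c + h\right)$
$q{\left(392,648 \right)} + E{\left(-195 \right)} = \left(392^{3} - 171072 - 103488 + 648 \cdot 392^{2}\right) + 2 \left(-195\right) \frac{1}{33 - 195} = \left(60236288 - 171072 - 103488 + 648 \cdot 153664\right) + 2 \left(-195\right) \frac{1}{-162} = \left(60236288 - 171072 - 103488 + 99574272\right) + 2 \left(-195\right) \left(- \frac{1}{162}\right) = 159536000 + \frac{65}{27} = \frac{4307472065}{27}$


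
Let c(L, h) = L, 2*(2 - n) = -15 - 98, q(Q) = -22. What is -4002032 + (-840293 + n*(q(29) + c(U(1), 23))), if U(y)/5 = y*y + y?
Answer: -4843027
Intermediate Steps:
U(y) = 5*y + 5*y² (U(y) = 5*(y*y + y) = 5*(y² + y) = 5*(y + y²) = 5*y + 5*y²)
n = 117/2 (n = 2 - (-15 - 98)/2 = 2 - ½*(-113) = 2 + 113/2 = 117/2 ≈ 58.500)
-4002032 + (-840293 + n*(q(29) + c(U(1), 23))) = -4002032 + (-840293 + 117*(-22 + 5*1*(1 + 1))/2) = -4002032 + (-840293 + 117*(-22 + 5*1*2)/2) = -4002032 + (-840293 + 117*(-22 + 10)/2) = -4002032 + (-840293 + (117/2)*(-12)) = -4002032 + (-840293 - 702) = -4002032 - 840995 = -4843027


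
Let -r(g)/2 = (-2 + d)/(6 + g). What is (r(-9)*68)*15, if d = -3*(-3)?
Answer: 4760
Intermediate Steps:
d = 9
r(g) = -14/(6 + g) (r(g) = -2*(-2 + 9)/(6 + g) = -14/(6 + g))
(r(-9)*68)*15 = (-14/(6 - 9)*68)*15 = (-14/(-3)*68)*15 = (-14*(-1/3)*68)*15 = ((14/3)*68)*15 = (952/3)*15 = 4760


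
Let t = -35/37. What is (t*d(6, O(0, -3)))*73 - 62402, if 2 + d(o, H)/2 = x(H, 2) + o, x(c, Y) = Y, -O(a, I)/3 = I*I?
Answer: -2339534/37 ≈ -63231.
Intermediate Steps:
O(a, I) = -3*I**2 (O(a, I) = -3*I*I = -3*I**2)
d(o, H) = 2*o (d(o, H) = -4 + 2*(2 + o) = -4 + (4 + 2*o) = 2*o)
t = -35/37 (t = -35*1/37 = -35/37 ≈ -0.94595)
(t*d(6, O(0, -3)))*73 - 62402 = -70*6/37*73 - 62402 = -35/37*12*73 - 62402 = -420/37*73 - 62402 = -30660/37 - 62402 = -2339534/37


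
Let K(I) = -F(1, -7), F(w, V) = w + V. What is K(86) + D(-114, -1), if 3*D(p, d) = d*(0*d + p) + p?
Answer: 6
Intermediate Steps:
F(w, V) = V + w
K(I) = 6 (K(I) = -(-7 + 1) = -1*(-6) = 6)
D(p, d) = p/3 + d*p/3 (D(p, d) = (d*(0*d + p) + p)/3 = (d*(0 + p) + p)/3 = (d*p + p)/3 = (p + d*p)/3 = p/3 + d*p/3)
K(86) + D(-114, -1) = 6 + (⅓)*(-114)*(1 - 1) = 6 + (⅓)*(-114)*0 = 6 + 0 = 6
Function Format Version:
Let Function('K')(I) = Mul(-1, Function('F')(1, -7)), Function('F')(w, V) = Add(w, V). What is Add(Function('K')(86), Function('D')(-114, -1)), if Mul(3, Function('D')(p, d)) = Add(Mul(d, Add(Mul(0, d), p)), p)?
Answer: 6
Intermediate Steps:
Function('F')(w, V) = Add(V, w)
Function('K')(I) = 6 (Function('K')(I) = Mul(-1, Add(-7, 1)) = Mul(-1, -6) = 6)
Function('D')(p, d) = Add(Mul(Rational(1, 3), p), Mul(Rational(1, 3), d, p)) (Function('D')(p, d) = Mul(Rational(1, 3), Add(Mul(d, Add(Mul(0, d), p)), p)) = Mul(Rational(1, 3), Add(Mul(d, Add(0, p)), p)) = Mul(Rational(1, 3), Add(Mul(d, p), p)) = Mul(Rational(1, 3), Add(p, Mul(d, p))) = Add(Mul(Rational(1, 3), p), Mul(Rational(1, 3), d, p)))
Add(Function('K')(86), Function('D')(-114, -1)) = Add(6, Mul(Rational(1, 3), -114, Add(1, -1))) = Add(6, Mul(Rational(1, 3), -114, 0)) = Add(6, 0) = 6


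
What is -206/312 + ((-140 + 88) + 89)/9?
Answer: 1615/468 ≈ 3.4509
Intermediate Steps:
-206/312 + ((-140 + 88) + 89)/9 = -206*1/312 + (-52 + 89)*(1/9) = -103/156 + 37*(1/9) = -103/156 + 37/9 = 1615/468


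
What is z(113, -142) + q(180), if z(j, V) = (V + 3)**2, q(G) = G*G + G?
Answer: 51901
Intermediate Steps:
q(G) = G + G**2 (q(G) = G**2 + G = G + G**2)
z(j, V) = (3 + V)**2
z(113, -142) + q(180) = (3 - 142)**2 + 180*(1 + 180) = (-139)**2 + 180*181 = 19321 + 32580 = 51901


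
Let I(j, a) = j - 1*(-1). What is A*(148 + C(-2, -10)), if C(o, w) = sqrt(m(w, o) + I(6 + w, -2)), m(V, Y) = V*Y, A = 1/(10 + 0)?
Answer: 74/5 + sqrt(17)/10 ≈ 15.212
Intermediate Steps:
A = 1/10 ≈ 0.10000
I(j, a) = 1 + j (I(j, a) = j + 1 = 1 + j)
C(o, w) = sqrt(7 + w + o*w) (C(o, w) = sqrt(w*o + (1 + (6 + w))) = sqrt(o*w + (7 + w)) = sqrt(7 + w + o*w))
A*(148 + C(-2, -10)) = (148 + sqrt(7 - 10 - 2*(-10)))/10 = (148 + sqrt(7 - 10 + 20))/10 = (148 + sqrt(17))/10 = 74/5 + sqrt(17)/10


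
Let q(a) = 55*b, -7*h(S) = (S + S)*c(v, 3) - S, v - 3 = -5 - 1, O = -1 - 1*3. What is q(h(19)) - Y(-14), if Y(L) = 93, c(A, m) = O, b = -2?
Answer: -203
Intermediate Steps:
O = -4 (O = -1 - 3 = -4)
v = -3 (v = 3 + (-5 - 1) = 3 - 6 = -3)
c(A, m) = -4
h(S) = 9*S/7 (h(S) = -((S + S)*(-4) - S)/7 = -((2*S)*(-4) - S)/7 = -(-8*S - S)/7 = -(-9)*S/7 = 9*S/7)
q(a) = -110 (q(a) = 55*(-2) = -110)
q(h(19)) - Y(-14) = -110 - 1*93 = -110 - 93 = -203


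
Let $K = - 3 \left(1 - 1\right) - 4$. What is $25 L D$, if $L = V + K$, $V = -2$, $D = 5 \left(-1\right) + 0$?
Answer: $750$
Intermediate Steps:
$D = -5$ ($D = -5 + 0 = -5$)
$K = -4$ ($K = - 3 \left(1 - 1\right) - 4 = \left(-3\right) 0 - 4 = 0 - 4 = -4$)
$L = -6$ ($L = -2 - 4 = -6$)
$25 L D = 25 \left(-6\right) \left(-5\right) = \left(-150\right) \left(-5\right) = 750$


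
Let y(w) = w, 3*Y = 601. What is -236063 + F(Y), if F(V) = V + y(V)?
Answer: -706987/3 ≈ -2.3566e+5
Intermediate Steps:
Y = 601/3 (Y = (⅓)*601 = 601/3 ≈ 200.33)
F(V) = 2*V (F(V) = V + V = 2*V)
-236063 + F(Y) = -236063 + 2*(601/3) = -236063 + 1202/3 = -706987/3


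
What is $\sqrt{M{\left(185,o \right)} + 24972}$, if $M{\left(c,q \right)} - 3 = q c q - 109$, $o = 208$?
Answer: $\sqrt{8028706} \approx 2833.5$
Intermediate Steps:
$M{\left(c,q \right)} = -106 + c q^{2}$ ($M{\left(c,q \right)} = 3 + \left(q c q - 109\right) = 3 + \left(c q q - 109\right) = 3 + \left(c q^{2} - 109\right) = 3 + \left(-109 + c q^{2}\right) = -106 + c q^{2}$)
$\sqrt{M{\left(185,o \right)} + 24972} = \sqrt{\left(-106 + 185 \cdot 208^{2}\right) + 24972} = \sqrt{\left(-106 + 185 \cdot 43264\right) + 24972} = \sqrt{\left(-106 + 8003840\right) + 24972} = \sqrt{8003734 + 24972} = \sqrt{8028706}$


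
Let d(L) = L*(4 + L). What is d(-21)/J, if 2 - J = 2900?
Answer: -17/138 ≈ -0.12319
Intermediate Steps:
J = -2898 (J = 2 - 1*2900 = 2 - 2900 = -2898)
d(-21)/J = -21*(4 - 21)/(-2898) = -21*(-17)*(-1/2898) = 357*(-1/2898) = -17/138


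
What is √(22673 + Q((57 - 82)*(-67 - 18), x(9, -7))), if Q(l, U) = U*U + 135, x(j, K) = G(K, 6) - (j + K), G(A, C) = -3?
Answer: 3*√2537 ≈ 151.11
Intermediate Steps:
x(j, K) = -3 - K - j (x(j, K) = -3 - (j + K) = -3 - (K + j) = -3 + (-K - j) = -3 - K - j)
Q(l, U) = 135 + U² (Q(l, U) = U² + 135 = 135 + U²)
√(22673 + Q((57 - 82)*(-67 - 18), x(9, -7))) = √(22673 + (135 + (-3 - 1*(-7) - 1*9)²)) = √(22673 + (135 + (-3 + 7 - 9)²)) = √(22673 + (135 + (-5)²)) = √(22673 + (135 + 25)) = √(22673 + 160) = √22833 = 3*√2537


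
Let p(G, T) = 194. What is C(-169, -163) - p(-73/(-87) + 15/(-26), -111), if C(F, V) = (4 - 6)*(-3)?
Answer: -188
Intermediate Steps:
C(F, V) = 6 (C(F, V) = -2*(-3) = 6)
C(-169, -163) - p(-73/(-87) + 15/(-26), -111) = 6 - 1*194 = 6 - 194 = -188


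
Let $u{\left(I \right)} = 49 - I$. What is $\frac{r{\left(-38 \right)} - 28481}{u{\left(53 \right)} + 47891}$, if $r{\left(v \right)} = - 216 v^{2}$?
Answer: $- \frac{340385}{47887} \approx -7.1081$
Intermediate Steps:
$\frac{r{\left(-38 \right)} - 28481}{u{\left(53 \right)} + 47891} = \frac{- 216 \left(-38\right)^{2} - 28481}{\left(49 - 53\right) + 47891} = \frac{\left(-216\right) 1444 - 28481}{\left(49 - 53\right) + 47891} = \frac{-311904 - 28481}{-4 + 47891} = - \frac{340385}{47887}$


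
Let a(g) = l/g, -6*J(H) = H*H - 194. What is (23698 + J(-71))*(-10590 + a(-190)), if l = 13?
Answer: -276345611533/1140 ≈ -2.4241e+8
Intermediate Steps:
J(H) = 97/3 - H**2/6 (J(H) = -(H*H - 194)/6 = -(H**2 - 194)/6 = -(-194 + H**2)/6 = 97/3 - H**2/6)
a(g) = 13/g
(23698 + J(-71))*(-10590 + a(-190)) = (23698 + (97/3 - 1/6*(-71)**2))*(-10590 + 13/(-190)) = (23698 + (97/3 - 1/6*5041))*(-10590 + 13*(-1/190)) = (23698 + (97/3 - 5041/6))*(-10590 - 13/190) = (23698 - 4847/6)*(-2012113/190) = (137341/6)*(-2012113/190) = -276345611533/1140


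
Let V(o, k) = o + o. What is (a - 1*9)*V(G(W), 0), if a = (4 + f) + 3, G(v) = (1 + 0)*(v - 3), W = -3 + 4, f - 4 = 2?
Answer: -16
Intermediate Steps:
f = 6 (f = 4 + 2 = 6)
W = 1
G(v) = -3 + v (G(v) = 1*(-3 + v) = -3 + v)
V(o, k) = 2*o
a = 13 (a = (4 + 6) + 3 = 10 + 3 = 13)
(a - 1*9)*V(G(W), 0) = (13 - 1*9)*(2*(-3 + 1)) = (13 - 9)*(2*(-2)) = 4*(-4) = -16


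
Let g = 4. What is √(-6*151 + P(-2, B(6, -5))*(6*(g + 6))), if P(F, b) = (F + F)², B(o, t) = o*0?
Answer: 3*√6 ≈ 7.3485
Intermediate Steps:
B(o, t) = 0
P(F, b) = 4*F² (P(F, b) = (2*F)² = 4*F²)
√(-6*151 + P(-2, B(6, -5))*(6*(g + 6))) = √(-6*151 + (4*(-2)²)*(6*(4 + 6))) = √(-906 + (4*4)*(6*10)) = √(-906 + 16*60) = √(-906 + 960) = √54 = 3*√6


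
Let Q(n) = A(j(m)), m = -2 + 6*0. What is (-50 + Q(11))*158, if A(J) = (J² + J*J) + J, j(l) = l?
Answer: -6952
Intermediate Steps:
m = -2 (m = -2 + 0 = -2)
A(J) = J + 2*J² (A(J) = (J² + J²) + J = 2*J² + J = J + 2*J²)
Q(n) = 6 (Q(n) = -2*(1 + 2*(-2)) = -2*(1 - 4) = -2*(-3) = 6)
(-50 + Q(11))*158 = (-50 + 6)*158 = -44*158 = -6952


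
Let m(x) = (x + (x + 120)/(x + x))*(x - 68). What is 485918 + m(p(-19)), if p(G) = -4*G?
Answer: 9244190/19 ≈ 4.8654e+5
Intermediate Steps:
m(x) = (-68 + x)*(x + (120 + x)/(2*x)) (m(x) = (x + (120 + x)/((2*x)))*(-68 + x) = (x + (120 + x)*(1/(2*x)))*(-68 + x) = (x + (120 + x)/(2*x))*(-68 + x) = (-68 + x)*(x + (120 + x)/(2*x)))
485918 + m(p(-19)) = 485918 + (26 + (-4*(-19))² - 4080/((-4*(-19))) - (-270)*(-19)) = 485918 + (26 + 76² - 4080/76 - 135/2*76) = 485918 + (26 + 5776 - 4080*1/76 - 5130) = 485918 + (26 + 5776 - 1020/19 - 5130) = 485918 + 11748/19 = 9244190/19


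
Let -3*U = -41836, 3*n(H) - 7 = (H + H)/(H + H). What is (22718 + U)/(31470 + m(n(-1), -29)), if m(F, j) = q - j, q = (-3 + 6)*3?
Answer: 54995/47262 ≈ 1.1636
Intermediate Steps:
q = 9 (q = 3*3 = 9)
n(H) = 8/3 (n(H) = 7/3 + ((H + H)/(H + H))/3 = 7/3 + ((2*H)/((2*H)))/3 = 7/3 + ((2*H)*(1/(2*H)))/3 = 7/3 + (1/3)*1 = 7/3 + 1/3 = 8/3)
m(F, j) = 9 - j
U = 41836/3 (U = -1/3*(-41836) = 41836/3 ≈ 13945.)
(22718 + U)/(31470 + m(n(-1), -29)) = (22718 + 41836/3)/(31470 + (9 - 1*(-29))) = 109990/(3*(31470 + (9 + 29))) = 109990/(3*(31470 + 38)) = (109990/3)/31508 = (109990/3)*(1/31508) = 54995/47262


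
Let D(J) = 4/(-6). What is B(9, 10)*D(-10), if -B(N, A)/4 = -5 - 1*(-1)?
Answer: -32/3 ≈ -10.667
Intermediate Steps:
B(N, A) = 16 (B(N, A) = -4*(-5 - 1*(-1)) = -4*(-5 + 1) = -4*(-4) = 16)
D(J) = -⅔ (D(J) = 4*(-⅙) = -⅔)
B(9, 10)*D(-10) = 16*(-⅔) = -32/3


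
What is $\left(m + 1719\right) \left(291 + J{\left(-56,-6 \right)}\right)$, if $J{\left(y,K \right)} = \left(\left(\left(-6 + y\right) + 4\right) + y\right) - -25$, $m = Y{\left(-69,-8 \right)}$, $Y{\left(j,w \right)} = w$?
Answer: $345622$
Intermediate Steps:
$m = -8$
$J{\left(y,K \right)} = 23 + 2 y$ ($J{\left(y,K \right)} = \left(\left(-2 + y\right) + y\right) + 25 = \left(-2 + 2 y\right) + 25 = 23 + 2 y$)
$\left(m + 1719\right) \left(291 + J{\left(-56,-6 \right)}\right) = \left(-8 + 1719\right) \left(291 + \left(23 + 2 \left(-56\right)\right)\right) = 1711 \left(291 + \left(23 - 112\right)\right) = 1711 \left(291 - 89\right) = 1711 \cdot 202 = 345622$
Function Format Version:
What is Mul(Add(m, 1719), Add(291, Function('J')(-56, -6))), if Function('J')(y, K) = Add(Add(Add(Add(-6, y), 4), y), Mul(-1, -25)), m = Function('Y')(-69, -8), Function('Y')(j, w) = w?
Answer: 345622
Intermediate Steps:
m = -8
Function('J')(y, K) = Add(23, Mul(2, y)) (Function('J')(y, K) = Add(Add(Add(-2, y), y), 25) = Add(Add(-2, Mul(2, y)), 25) = Add(23, Mul(2, y)))
Mul(Add(m, 1719), Add(291, Function('J')(-56, -6))) = Mul(Add(-8, 1719), Add(291, Add(23, Mul(2, -56)))) = Mul(1711, Add(291, Add(23, -112))) = Mul(1711, Add(291, -89)) = Mul(1711, 202) = 345622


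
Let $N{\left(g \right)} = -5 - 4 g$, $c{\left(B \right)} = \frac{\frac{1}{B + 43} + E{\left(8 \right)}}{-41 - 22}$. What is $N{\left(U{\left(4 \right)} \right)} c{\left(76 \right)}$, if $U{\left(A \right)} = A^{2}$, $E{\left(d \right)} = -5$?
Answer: $- \frac{4554}{833} \approx -5.467$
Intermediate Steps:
$c{\left(B \right)} = \frac{5}{63} - \frac{1}{63 \left(43 + B\right)}$ ($c{\left(B \right)} = \frac{\frac{1}{B + 43} - 5}{-41 - 22} = \frac{\frac{1}{43 + B} - 5}{-63} = \left(-5 + \frac{1}{43 + B}\right) \left(- \frac{1}{63}\right) = \frac{5}{63} - \frac{1}{63 \left(43 + B\right)}$)
$N{\left(U{\left(4 \right)} \right)} c{\left(76 \right)} = \left(-5 - 4 \cdot 4^{2}\right) \frac{214 + 5 \cdot 76}{63 \left(43 + 76\right)} = \left(-5 - 64\right) \frac{214 + 380}{63 \cdot 119} = \left(-5 - 64\right) \frac{1}{63} \cdot \frac{1}{119} \cdot 594 = \left(-69\right) \frac{66}{833} = - \frac{4554}{833}$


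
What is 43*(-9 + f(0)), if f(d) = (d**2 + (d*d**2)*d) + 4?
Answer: -215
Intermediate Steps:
f(d) = 4 + d**2 + d**4 (f(d) = (d**2 + d**3*d) + 4 = (d**2 + d**4) + 4 = 4 + d**2 + d**4)
43*(-9 + f(0)) = 43*(-9 + (4 + 0**2 + 0**4)) = 43*(-9 + (4 + 0 + 0)) = 43*(-9 + 4) = 43*(-5) = -215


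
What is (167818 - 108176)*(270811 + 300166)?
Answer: 34054210234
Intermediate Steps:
(167818 - 108176)*(270811 + 300166) = 59642*570977 = 34054210234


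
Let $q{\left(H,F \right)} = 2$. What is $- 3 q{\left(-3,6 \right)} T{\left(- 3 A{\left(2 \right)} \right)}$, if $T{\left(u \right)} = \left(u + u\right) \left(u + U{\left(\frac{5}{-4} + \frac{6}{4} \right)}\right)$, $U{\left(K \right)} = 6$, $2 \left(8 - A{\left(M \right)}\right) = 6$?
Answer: $-1620$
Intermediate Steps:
$A{\left(M \right)} = 5$ ($A{\left(M \right)} = 8 - 3 = 5$)
$T{\left(u \right)} = 2 u \left(6 + u\right)$ ($T{\left(u \right)} = \left(u + u\right) \left(u + 6\right) = 2 u \left(6 + u\right)$)
$- 3 q{\left(-3,6 \right)} T{\left(- 3 A{\left(2 \right)} \right)} = \left(-3\right) 2 \cdot 2 \left(\left(-3\right) 5\right) \left(6 - 15\right) = - 6 \cdot 2 \left(-15\right) \left(6 - 15\right) = - 6 \cdot 2 \left(-15\right) \left(-9\right) = \left(-6\right) 270 = -1620$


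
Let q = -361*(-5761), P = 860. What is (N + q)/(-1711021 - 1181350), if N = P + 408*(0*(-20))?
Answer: -2080581/2892371 ≈ -0.71933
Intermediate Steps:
q = 2079721
N = 860 (N = 860 + 408*(0*(-20)) = 860 + 408*0 = 860 + 0 = 860)
(N + q)/(-1711021 - 1181350) = (860 + 2079721)/(-1711021 - 1181350) = 2080581/(-2892371) = 2080581*(-1/2892371) = -2080581/2892371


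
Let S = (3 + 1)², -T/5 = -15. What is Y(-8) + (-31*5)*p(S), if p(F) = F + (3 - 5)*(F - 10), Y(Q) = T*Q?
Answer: -1220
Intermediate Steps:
T = 75 (T = -5*(-15) = 75)
Y(Q) = 75*Q
S = 16 (S = 4² = 16)
p(F) = 20 - F (p(F) = F - 2*(-10 + F) = F + (20 - 2*F) = 20 - F)
Y(-8) + (-31*5)*p(S) = 75*(-8) + (-31*5)*(20 - 1*16) = -600 - 155*(20 - 16) = -600 - 155*4 = -600 - 620 = -1220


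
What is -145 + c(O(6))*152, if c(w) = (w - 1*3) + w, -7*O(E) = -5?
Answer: -2687/7 ≈ -383.86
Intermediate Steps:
O(E) = 5/7 (O(E) = -⅐*(-5) = 5/7)
c(w) = -3 + 2*w (c(w) = (w - 3) + w = (-3 + w) + w = -3 + 2*w)
-145 + c(O(6))*152 = -145 + (-3 + 2*(5/7))*152 = -145 + (-3 + 10/7)*152 = -145 - 11/7*152 = -145 - 1672/7 = -2687/7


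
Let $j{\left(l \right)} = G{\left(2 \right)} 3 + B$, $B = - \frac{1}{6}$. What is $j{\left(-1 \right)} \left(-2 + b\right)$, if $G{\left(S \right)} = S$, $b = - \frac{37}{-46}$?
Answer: $- \frac{1925}{276} \approx -6.9746$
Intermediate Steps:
$b = \frac{37}{46}$ ($b = \left(-37\right) \left(- \frac{1}{46}\right) = \frac{37}{46} \approx 0.80435$)
$B = - \frac{1}{6}$ ($B = \left(-1\right) \frac{1}{6} = - \frac{1}{6} \approx -0.16667$)
$j{\left(l \right)} = \frac{35}{6}$ ($j{\left(l \right)} = 2 \cdot 3 - \frac{1}{6} = 6 - \frac{1}{6} = \frac{35}{6}$)
$j{\left(-1 \right)} \left(-2 + b\right) = \frac{35 \left(-2 + \frac{37}{46}\right)}{6} = \frac{35}{6} \left(- \frac{55}{46}\right) = - \frac{1925}{276}$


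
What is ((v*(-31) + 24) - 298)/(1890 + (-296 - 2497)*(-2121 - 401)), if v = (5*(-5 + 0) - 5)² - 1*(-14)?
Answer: -2384/587153 ≈ -0.0040603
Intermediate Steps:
v = 914 (v = (5*(-5) - 5)² + 14 = (-25 - 5)² + 14 = (-30)² + 14 = 900 + 14 = 914)
((v*(-31) + 24) - 298)/(1890 + (-296 - 2497)*(-2121 - 401)) = ((914*(-31) + 24) - 298)/(1890 + (-296 - 2497)*(-2121 - 401)) = ((-28334 + 24) - 298)/(1890 - 2793*(-2522)) = (-28310 - 298)/(1890 + 7043946) = -28608/7045836 = -28608*1/7045836 = -2384/587153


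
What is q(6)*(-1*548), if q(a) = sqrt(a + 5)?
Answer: -548*sqrt(11) ≈ -1817.5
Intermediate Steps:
q(a) = sqrt(5 + a)
q(6)*(-1*548) = sqrt(5 + 6)*(-1*548) = sqrt(11)*(-548) = -548*sqrt(11)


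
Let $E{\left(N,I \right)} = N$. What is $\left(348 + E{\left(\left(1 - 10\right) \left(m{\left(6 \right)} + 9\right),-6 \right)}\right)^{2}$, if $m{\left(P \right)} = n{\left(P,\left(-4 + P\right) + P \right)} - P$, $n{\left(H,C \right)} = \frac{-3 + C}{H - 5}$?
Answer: $76176$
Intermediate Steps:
$n{\left(H,C \right)} = \frac{-3 + C}{-5 + H}$
$m{\left(P \right)} = - P + \frac{-7 + 2 P}{-5 + P}$ ($m{\left(P \right)} = \frac{-3 + \left(\left(-4 + P\right) + P\right)}{-5 + P} - P = \frac{-3 + \left(-4 + 2 P\right)}{-5 + P} - P = \frac{-7 + 2 P}{-5 + P} - P = - P + \frac{-7 + 2 P}{-5 + P}$)
$\left(348 + E{\left(\left(1 - 10\right) \left(m{\left(6 \right)} + 9\right),-6 \right)}\right)^{2} = \left(348 + \left(1 - 10\right) \left(\frac{-7 - 6^{2} + 7 \cdot 6}{-5 + 6} + 9\right)\right)^{2} = \left(348 - 9 \left(\frac{-7 - 36 + 42}{1} + 9\right)\right)^{2} = \left(348 - 9 \left(1 \left(-7 - 36 + 42\right) + 9\right)\right)^{2} = \left(348 - 9 \left(1 \left(-1\right) + 9\right)\right)^{2} = \left(348 - 9 \left(-1 + 9\right)\right)^{2} = \left(348 - 72\right)^{2} = 276^{2} = 76176$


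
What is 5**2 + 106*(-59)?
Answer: -6229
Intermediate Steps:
5**2 + 106*(-59) = 25 - 6254 = -6229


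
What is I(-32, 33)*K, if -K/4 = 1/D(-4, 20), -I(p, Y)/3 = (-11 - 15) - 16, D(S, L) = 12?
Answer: -42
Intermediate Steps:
I(p, Y) = 126 (I(p, Y) = -3*((-11 - 15) - 16) = -3*(-26 - 16) = -3*(-42) = 126)
K = -⅓ (K = -4/12 = -4*1/12 = -⅓ ≈ -0.33333)
I(-32, 33)*K = 126*(-⅓) = -42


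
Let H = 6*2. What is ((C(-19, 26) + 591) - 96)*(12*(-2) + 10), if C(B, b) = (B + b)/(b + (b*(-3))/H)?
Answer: -270466/39 ≈ -6935.0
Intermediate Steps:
H = 12
C(B, b) = 4*(B + b)/(3*b) (C(B, b) = (B + b)/(b + (b*(-3))/12) = (B + b)/(b - 3*b*(1/12)) = (B + b)/(b - b/4) = (B + b)/((3*b/4)) = (B + b)*(4/(3*b)) = 4*(B + b)/(3*b))
((C(-19, 26) + 591) - 96)*(12*(-2) + 10) = (((4/3)*(-19 + 26)/26 + 591) - 96)*(12*(-2) + 10) = (((4/3)*(1/26)*7 + 591) - 96)*(-24 + 10) = ((14/39 + 591) - 96)*(-14) = (23063/39 - 96)*(-14) = (19319/39)*(-14) = -270466/39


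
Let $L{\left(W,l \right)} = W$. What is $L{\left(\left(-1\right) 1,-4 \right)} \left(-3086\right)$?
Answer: $3086$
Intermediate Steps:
$L{\left(\left(-1\right) 1,-4 \right)} \left(-3086\right) = \left(-1\right) 1 \left(-3086\right) = \left(-1\right) \left(-3086\right) = 3086$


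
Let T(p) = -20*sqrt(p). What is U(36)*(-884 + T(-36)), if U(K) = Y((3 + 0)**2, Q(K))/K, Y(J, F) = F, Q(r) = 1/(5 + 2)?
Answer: -221/63 - 10*I/21 ≈ -3.5079 - 0.47619*I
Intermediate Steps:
Q(r) = 1/7
U(K) = 1/(7*K)
U(36)*(-884 + T(-36)) = ((1/7)/36)*(-884 - 120*I) = ((1/7)*(1/36))*(-884 - 120*I) = (-884 - 120*I)/252 = -221/63 - 10*I/21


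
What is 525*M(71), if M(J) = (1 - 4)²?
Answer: 4725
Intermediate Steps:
M(J) = 9 (M(J) = (-3)² = 9)
525*M(71) = 525*9 = 4725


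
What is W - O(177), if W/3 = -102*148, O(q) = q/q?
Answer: -45289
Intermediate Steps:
O(q) = 1
W = -45288 (W = 3*(-102*148) = 3*(-15096) = -45288)
W - O(177) = -45288 - 1*1 = -45288 - 1 = -45289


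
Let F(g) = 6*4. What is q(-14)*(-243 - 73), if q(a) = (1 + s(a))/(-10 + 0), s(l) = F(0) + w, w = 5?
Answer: 948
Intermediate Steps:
F(g) = 24
s(l) = 29 (s(l) = 24 + 5 = 29)
q(a) = -3 (q(a) = (1 + 29)/(-10 + 0) = 30/(-10) = 30*(-⅒) = -3)
q(-14)*(-243 - 73) = -3*(-243 - 73) = -3*(-316) = 948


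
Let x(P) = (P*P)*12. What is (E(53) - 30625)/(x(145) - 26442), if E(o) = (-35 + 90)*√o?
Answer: -30625/225858 + 55*√53/225858 ≈ -0.13382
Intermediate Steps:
x(P) = 12*P² (x(P) = P²*12 = 12*P²)
E(o) = 55*√o
(E(53) - 30625)/(x(145) - 26442) = (55*√53 - 30625)/(12*145² - 26442) = (-30625 + 55*√53)/(12*21025 - 26442) = (-30625 + 55*√53)/(252300 - 26442) = (-30625 + 55*√53)/225858 = (-30625 + 55*√53)*(1/225858) = -30625/225858 + 55*√53/225858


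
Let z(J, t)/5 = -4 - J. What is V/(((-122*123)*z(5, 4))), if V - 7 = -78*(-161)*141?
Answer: 354137/135054 ≈ 2.6222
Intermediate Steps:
z(J, t) = -20 - 5*J (z(J, t) = 5*(-4 - J) = -20 - 5*J)
V = 1770685 (V = 7 - 78*(-161)*141 = 7 + 12558*141 = 7 + 1770678 = 1770685)
V/(((-122*123)*z(5, 4))) = 1770685/(((-122*123)*(-20 - 5*5))) = 1770685/((-15006*(-20 - 25))) = 1770685/((-15006*(-45))) = 1770685/675270 = 1770685*(1/675270) = 354137/135054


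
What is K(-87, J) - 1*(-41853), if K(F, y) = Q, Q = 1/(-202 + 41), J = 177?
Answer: 6738332/161 ≈ 41853.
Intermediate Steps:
Q = -1/161 (Q = 1/(-161) = -1/161 ≈ -0.0062112)
K(F, y) = -1/161
K(-87, J) - 1*(-41853) = -1/161 - 1*(-41853) = -1/161 + 41853 = 6738332/161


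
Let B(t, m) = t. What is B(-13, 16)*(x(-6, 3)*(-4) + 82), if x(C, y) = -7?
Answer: -1430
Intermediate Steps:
B(-13, 16)*(x(-6, 3)*(-4) + 82) = -13*(-7*(-4) + 82) = -13*(28 + 82) = -13*110 = -1430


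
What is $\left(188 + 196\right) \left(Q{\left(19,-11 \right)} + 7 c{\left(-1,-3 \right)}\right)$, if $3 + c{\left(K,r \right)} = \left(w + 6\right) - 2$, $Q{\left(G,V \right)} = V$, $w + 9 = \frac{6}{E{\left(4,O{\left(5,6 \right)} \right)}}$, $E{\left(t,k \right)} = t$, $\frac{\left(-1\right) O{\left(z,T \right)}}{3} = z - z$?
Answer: $-21696$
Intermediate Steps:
$O{\left(z,T \right)} = 0$ ($O{\left(z,T \right)} = - 3 \left(z - z\right) = \left(-3\right) 0 = 0$)
$w = - \frac{15}{2}$ ($w = -9 + \frac{6}{4} = -9 + 6 \cdot \frac{1}{4} = -9 + \frac{3}{2} = - \frac{15}{2} \approx -7.5$)
$c{\left(K,r \right)} = - \frac{13}{2}$ ($c{\left(K,r \right)} = -3 + \left(\left(- \frac{15}{2} + 6\right) - 2\right) = -3 - \frac{7}{2} = - \frac{13}{2}$)
$\left(188 + 196\right) \left(Q{\left(19,-11 \right)} + 7 c{\left(-1,-3 \right)}\right) = \left(188 + 196\right) \left(-11 + 7 \left(- \frac{13}{2}\right)\right) = 384 \left(-11 - \frac{91}{2}\right) = 384 \left(- \frac{113}{2}\right) = -21696$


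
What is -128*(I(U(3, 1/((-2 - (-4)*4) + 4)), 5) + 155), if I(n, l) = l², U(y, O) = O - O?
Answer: -23040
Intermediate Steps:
U(y, O) = 0
-128*(I(U(3, 1/((-2 - (-4)*4) + 4)), 5) + 155) = -128*(5² + 155) = -128*(25 + 155) = -128*180 = -23040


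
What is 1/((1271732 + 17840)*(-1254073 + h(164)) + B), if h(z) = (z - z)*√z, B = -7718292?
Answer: -1/1617225145048 ≈ -6.1834e-13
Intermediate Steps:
h(z) = 0 (h(z) = 0*√z = 0)
1/((1271732 + 17840)*(-1254073 + h(164)) + B) = 1/((1271732 + 17840)*(-1254073 + 0) - 7718292) = 1/(1289572*(-1254073) - 7718292) = 1/(-1617217426756 - 7718292) = 1/(-1617225145048) = -1/1617225145048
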